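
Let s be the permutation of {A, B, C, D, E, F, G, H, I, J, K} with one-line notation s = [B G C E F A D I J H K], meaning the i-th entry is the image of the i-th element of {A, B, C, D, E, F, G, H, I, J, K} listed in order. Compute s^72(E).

E

Tracing E → F → … returns to E after 6 steps, so E lies in a 6-cycle (A B G D E F).
On a 6-cycle, s^6 is the identity, so s^72 = s^0 there (72 ≡ 0 mod 6).
So s^72(E) = E.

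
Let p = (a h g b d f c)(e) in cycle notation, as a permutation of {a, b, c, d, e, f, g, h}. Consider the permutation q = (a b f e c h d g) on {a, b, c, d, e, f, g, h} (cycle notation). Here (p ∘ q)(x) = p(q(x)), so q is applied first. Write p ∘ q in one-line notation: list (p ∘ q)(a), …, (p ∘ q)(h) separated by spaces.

Chase each element through q then p: a → b → d; b → f → c; c → h → g; d → g → b; e → c → a; f → e → e; g → a → h; h → d → f.
Collecting the images, p ∘ q = [d c g b a e h f].

d c g b a e h f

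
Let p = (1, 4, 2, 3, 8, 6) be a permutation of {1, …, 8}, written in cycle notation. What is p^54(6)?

6 lies in the 6-cycle (1, 4, 2, 3, 8, 6).
Since the cycle has length 6, p^54 acts on it the same as p^0 (54 mod 6 = 0).
So p^54(6) = 6.

6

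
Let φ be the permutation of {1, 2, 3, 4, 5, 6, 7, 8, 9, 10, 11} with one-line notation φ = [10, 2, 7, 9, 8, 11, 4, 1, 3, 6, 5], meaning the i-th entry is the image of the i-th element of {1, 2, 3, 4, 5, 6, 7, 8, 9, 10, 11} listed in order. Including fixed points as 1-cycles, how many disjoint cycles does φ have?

3

The cycle decomposition is (1, 10, 6, 11, 5, 8)(2)(3, 7, 4, 9), which has 3 cycles (counting 1-cycles).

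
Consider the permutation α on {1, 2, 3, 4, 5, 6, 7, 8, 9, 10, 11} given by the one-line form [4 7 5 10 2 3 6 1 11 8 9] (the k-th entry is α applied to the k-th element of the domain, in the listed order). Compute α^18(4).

8

Tracing 4 → 10 → … returns to 4 after 4 steps, so 4 lies in a 4-cycle (1, 4, 10, 8).
Powers repeat with period 4 on this cycle, and 18 mod 4 = 2, so α^18(4) = α^2(4).
Advancing 2 steps from 4: 4 → 10 → 8.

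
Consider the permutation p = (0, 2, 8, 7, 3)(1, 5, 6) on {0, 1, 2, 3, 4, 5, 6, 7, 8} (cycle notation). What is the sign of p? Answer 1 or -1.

1

The cycle lengths are 5, 3, 1.
A cycle of length ℓ contributes ℓ−1 transpositions, so p is a product of 4 + 2 = 6 transpositions — even.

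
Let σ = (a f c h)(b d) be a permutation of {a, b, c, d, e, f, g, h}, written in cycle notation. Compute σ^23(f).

f lies in the 4-cycle (a f c h).
On a 4-cycle, σ^4 is the identity, so σ^23 = σ^3 there (23 ≡ 3 mod 4).
Advancing 3 steps from f: f → c → h → a.

a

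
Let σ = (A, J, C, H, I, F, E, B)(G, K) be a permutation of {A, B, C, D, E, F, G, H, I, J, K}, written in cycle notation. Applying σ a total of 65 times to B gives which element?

A

B lies in the 8-cycle (A, J, C, H, I, F, E, B).
Since the cycle has length 8, σ^65 acts on it the same as σ^1 (65 mod 8 = 1).
Stepping 1 place around the cycle: B → A.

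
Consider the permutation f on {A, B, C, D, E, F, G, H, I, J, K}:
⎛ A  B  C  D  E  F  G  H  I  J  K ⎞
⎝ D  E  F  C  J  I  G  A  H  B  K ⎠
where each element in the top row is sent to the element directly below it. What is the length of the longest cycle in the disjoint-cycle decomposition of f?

Decomposing into disjoint cycles gives (A D C F I H)(B E J); the longest has length 6.

6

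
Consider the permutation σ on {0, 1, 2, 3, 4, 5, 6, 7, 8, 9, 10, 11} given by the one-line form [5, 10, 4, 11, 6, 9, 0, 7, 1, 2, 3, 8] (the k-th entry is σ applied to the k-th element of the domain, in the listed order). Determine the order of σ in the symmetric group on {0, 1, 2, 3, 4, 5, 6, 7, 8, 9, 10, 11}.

30

Decomposing into disjoint cycles gives cycle lengths 6, 5, 1.
The order of σ is the least common multiple of its cycle lengths: lcm(6, 5) = 30.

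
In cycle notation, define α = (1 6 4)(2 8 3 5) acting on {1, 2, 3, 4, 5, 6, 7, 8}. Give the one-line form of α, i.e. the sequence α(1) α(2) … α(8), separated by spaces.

6 8 5 1 2 4 7 3

Reading each image from the cycles: 1→6, 2→8, 3→5, 4→1, 5→2, 6→4, 7→7, 8→3.
So the one-line form is 6 8 5 1 2 4 7 3.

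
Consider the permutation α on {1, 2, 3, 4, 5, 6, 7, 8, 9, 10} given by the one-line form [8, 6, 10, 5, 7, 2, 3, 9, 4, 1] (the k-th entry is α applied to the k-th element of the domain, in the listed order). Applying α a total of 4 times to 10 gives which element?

Tracing 10 → 1 → … returns to 10 after 8 steps, so 10 lies in an 8-cycle (1 8 9 4 5 7 3 10).
Advancing 4 steps from 10: 10 → 1 → 8 → 9 → 4.

4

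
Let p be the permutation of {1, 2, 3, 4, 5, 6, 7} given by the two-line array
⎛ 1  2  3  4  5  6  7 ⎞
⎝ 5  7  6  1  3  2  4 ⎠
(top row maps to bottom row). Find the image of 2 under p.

The entry below 2 in the array is 7, so p(2) = 7.

7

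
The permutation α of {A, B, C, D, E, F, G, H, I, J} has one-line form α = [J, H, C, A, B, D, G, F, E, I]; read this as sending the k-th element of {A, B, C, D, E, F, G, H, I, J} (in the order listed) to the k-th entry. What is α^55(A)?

Tracing A → J → … returns to A after 8 steps, so A lies in an 8-cycle (A, J, I, E, B, H, F, D).
Since the cycle has length 8, α^55 acts on it the same as α^7 (55 mod 8 = 7).
Advancing 7 steps from A: A → J → I → E → B → H → F → D.

D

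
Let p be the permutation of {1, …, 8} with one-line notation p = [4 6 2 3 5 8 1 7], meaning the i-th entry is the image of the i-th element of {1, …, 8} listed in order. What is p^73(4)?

Tracing 4 → 3 → … returns to 4 after 7 steps, so 4 lies in a 7-cycle (1, 4, 3, 2, 6, 8, 7).
Powers repeat with period 7 on this cycle, and 73 mod 7 = 3, so p^73(4) = p^3(4).
Advancing 3 steps from 4: 4 → 3 → 2 → 6.

6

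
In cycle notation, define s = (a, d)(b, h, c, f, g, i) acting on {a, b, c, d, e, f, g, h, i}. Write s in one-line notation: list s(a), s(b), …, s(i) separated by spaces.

d h f a e g i c b

Image by image: a↦d, b↦h, c↦f, d↦a, e↦e, f↦g, g↦i, h↦c, i↦b.
So the one-line form is d h f a e g i c b.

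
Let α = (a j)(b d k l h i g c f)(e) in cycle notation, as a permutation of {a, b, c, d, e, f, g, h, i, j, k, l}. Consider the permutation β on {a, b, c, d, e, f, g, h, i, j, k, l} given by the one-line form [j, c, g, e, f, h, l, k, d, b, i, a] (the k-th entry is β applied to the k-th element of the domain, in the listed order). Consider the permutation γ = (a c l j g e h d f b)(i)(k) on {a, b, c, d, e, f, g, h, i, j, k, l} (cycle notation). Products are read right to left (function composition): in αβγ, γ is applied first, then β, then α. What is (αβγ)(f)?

f

(αβγ)(f) = α(β(γ(f))). γ(f) = b, then β(b) = c, then α(c) = f, so the result is f.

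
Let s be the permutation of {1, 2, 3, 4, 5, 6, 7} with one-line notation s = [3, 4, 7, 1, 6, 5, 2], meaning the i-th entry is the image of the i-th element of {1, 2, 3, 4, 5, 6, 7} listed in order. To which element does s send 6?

6 is element number 6 of the domain, and entry number 6 of the one-line form is 5, so s(6) = 5.

5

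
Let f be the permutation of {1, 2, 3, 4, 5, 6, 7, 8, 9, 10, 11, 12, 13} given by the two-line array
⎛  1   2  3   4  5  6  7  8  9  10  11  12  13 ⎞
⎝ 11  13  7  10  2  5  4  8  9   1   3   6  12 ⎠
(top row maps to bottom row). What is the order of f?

Writing f as disjoint cycles, the cycle lengths are 6, 5, 1, 1.
Since disjoint cycles commute, ord(f) = lcm(6, 5) = 30.

30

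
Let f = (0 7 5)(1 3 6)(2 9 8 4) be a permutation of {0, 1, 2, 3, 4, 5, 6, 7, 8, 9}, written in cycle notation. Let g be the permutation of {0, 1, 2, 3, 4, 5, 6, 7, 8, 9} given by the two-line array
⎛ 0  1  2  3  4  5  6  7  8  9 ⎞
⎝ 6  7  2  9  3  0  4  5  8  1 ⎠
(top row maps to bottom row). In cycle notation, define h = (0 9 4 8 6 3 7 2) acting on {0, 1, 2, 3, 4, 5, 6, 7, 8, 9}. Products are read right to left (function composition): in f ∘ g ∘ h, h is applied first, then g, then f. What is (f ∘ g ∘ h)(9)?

(f ∘ g ∘ h)(9) = f(g(h(9))). h(9) = 4, then g(4) = 3, then f(3) = 6, so the result is 6.

6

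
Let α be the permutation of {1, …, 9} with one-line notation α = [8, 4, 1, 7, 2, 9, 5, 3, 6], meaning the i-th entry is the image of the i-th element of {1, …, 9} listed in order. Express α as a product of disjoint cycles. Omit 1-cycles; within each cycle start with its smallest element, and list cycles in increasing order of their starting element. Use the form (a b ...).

Start at 1 and follow images: 1 → 8 → 3 → 1, giving the cycle (1 8 3).
Continuing from each remaining unvisited element yields (1 8 3)(2 4 7 5)(6 9).

(1 8 3)(2 4 7 5)(6 9)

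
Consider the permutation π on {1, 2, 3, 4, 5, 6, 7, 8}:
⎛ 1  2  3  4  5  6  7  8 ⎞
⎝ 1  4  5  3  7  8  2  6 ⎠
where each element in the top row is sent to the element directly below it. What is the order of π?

Decomposing into disjoint cycles gives cycle lengths 5, 2, 1.
The order is lcm(5, 2) = 10.

10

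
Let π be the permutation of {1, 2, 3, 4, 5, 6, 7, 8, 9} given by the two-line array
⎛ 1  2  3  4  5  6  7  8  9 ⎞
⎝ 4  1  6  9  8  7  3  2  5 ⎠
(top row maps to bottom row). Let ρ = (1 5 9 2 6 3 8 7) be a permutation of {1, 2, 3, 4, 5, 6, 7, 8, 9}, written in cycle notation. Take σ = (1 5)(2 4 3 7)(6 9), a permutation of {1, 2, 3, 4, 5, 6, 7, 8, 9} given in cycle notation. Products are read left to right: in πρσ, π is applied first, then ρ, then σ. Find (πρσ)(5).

(πρσ)(5) = σ(ρ(π(5))). π(5) = 8, then ρ(8) = 7, then σ(7) = 2, so the result is 2.

2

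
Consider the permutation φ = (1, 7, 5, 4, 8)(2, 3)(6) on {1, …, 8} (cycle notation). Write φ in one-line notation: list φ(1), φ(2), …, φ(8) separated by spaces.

7 3 2 8 4 6 5 1

Image by image: 1↦7, 2↦3, 3↦2, 4↦8, 5↦4, 6↦6, 7↦5, 8↦1.
So the one-line form is 7 3 2 8 4 6 5 1.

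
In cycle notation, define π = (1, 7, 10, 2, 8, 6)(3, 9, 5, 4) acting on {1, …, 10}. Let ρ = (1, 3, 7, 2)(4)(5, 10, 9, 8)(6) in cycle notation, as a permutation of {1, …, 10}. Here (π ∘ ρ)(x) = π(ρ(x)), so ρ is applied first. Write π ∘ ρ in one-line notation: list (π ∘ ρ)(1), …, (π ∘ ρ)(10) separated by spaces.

9 7 10 3 2 1 8 4 6 5

For each element, apply ρ then π: 1 → 3 → 9; 2 → 1 → 7; 3 → 7 → 10; 4 → 4 → 3; 5 → 10 → 2; 6 → 6 → 1; 7 → 2 → 8; 8 → 5 → 4; 9 → 8 → 6; 10 → 9 → 5.
Collecting the images, π ∘ ρ = [9 7 10 3 2 1 8 4 6 5].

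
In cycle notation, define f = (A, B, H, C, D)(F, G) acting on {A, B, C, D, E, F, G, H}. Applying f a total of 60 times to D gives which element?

D lies in the 5-cycle (A, B, H, C, D).
On a 5-cycle, f^5 is the identity, so f^60 = f^0 there (60 ≡ 0 mod 5).
So f^60(D) = D.

D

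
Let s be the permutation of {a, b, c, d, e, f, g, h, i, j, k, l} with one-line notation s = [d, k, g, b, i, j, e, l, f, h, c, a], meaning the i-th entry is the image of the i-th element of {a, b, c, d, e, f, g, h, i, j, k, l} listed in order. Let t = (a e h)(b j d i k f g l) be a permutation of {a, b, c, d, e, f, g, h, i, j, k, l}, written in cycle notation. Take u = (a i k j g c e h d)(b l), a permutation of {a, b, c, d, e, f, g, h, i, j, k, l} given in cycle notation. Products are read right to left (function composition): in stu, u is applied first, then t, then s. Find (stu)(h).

f

(stu)(h) = s(t(u(h))). u(h) = d, then t(d) = i, then s(i) = f, so the result is f.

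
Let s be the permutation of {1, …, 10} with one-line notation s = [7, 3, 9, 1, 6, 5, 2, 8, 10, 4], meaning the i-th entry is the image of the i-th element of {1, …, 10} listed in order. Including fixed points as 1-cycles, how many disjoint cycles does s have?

The cycle decomposition is (1, 7, 2, 3, 9, 10, 4)(5, 6)(8), which has 3 cycles (counting 1-cycles).

3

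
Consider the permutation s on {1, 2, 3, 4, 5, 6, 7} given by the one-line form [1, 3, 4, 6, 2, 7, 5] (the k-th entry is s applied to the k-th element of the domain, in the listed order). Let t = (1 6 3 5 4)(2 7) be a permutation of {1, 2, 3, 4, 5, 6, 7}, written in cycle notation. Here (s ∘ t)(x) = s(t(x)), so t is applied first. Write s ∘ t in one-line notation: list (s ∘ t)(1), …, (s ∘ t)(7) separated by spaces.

7 5 2 1 6 4 3

Chase each element through t then s: 1 → 6 → 7; 2 → 7 → 5; 3 → 5 → 2; 4 → 1 → 1; 5 → 4 → 6; 6 → 3 → 4; 7 → 2 → 3.
So s ∘ t in one-line form is 7 5 2 1 6 4 3.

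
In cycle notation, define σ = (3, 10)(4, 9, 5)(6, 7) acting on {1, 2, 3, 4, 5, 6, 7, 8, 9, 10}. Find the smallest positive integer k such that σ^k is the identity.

6

The disjoint cycles have lengths 3, 2, 2, 1, 1, 1.
The order is lcm(3, 2, 2) = 6.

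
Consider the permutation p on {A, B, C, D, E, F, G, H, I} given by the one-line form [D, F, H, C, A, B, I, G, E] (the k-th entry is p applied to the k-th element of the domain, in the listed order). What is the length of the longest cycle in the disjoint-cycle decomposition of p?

7

Decomposing into disjoint cycles gives (A D C H G I E)(B F); the longest has length 7.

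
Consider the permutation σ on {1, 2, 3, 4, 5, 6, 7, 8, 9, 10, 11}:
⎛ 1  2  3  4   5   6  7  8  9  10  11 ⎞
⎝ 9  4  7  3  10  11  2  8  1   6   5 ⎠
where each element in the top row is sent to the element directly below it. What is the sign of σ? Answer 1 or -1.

In disjoint-cycle form the cycle lengths are 4, 4, 2, 1.
A cycle is odd iff its length is even; σ has 3 even-length cycles, so sgn(σ) = (−1)^3 and σ is odd.

-1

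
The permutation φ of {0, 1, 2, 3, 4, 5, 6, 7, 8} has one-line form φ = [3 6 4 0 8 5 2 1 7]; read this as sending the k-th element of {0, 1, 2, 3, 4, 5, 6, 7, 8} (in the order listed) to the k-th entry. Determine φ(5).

5

5 is element number 6 of the domain, and entry number 6 of the one-line form is 5, so φ(5) = 5.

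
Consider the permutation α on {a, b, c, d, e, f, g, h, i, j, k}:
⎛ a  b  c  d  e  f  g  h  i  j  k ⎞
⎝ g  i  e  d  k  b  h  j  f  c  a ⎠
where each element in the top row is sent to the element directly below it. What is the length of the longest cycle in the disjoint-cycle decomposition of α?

Decomposing into disjoint cycles gives (a, g, h, j, c, e, k)(b, i, f); the longest has length 7.

7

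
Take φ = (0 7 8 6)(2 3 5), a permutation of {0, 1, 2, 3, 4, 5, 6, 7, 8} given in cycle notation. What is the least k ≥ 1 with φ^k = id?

The cycle type of φ is (4, 3, 1, 1).
The order of φ is the least common multiple of its cycle lengths: lcm(4, 3) = 12.

12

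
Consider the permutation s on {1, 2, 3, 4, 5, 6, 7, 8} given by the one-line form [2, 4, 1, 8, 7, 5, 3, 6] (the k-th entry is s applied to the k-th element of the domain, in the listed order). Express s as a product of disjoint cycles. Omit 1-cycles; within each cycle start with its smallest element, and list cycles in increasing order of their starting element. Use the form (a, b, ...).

(1, 2, 4, 8, 6, 5, 7, 3)

From 1: 1 → 2 → 4 → 8 → 6 → 5 → 7 → 3 → 1, closing the cycle (1, 2, 4, 8, 6, 5, 7, 3).
Continuing from each remaining unvisited element yields (1, 2, 4, 8, 6, 5, 7, 3).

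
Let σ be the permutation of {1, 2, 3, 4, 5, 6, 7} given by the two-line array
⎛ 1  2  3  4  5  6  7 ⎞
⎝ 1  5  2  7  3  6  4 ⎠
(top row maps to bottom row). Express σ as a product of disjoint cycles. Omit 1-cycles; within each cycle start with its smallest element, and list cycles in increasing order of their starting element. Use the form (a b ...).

(2 5 3)(4 7)

From 2: 2 → 5 → 3 → 2, closing the cycle (2 5 3).
Repeating from the next unused element and collecting all non-trivial cycles gives (2 5 3)(4 7).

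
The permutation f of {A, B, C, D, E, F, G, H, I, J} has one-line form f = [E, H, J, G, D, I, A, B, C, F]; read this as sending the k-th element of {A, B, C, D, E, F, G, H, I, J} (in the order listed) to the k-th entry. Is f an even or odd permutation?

odd

In disjoint-cycle form the cycle lengths are 4, 4, 2.
A cycle of length ℓ contributes ℓ−1 transpositions, so f is a product of 3 + 3 + 1 = 7 transpositions — odd.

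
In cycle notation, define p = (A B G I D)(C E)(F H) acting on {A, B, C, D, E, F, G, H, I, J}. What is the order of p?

10

The disjoint cycles have lengths 5, 2, 2, 1.
The order of p is the least common multiple of its cycle lengths: lcm(5, 2, 2) = 10.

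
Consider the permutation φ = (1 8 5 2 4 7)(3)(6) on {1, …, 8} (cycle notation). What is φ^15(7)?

7 lies in the 6-cycle (1 8 5 2 4 7).
On a 6-cycle, φ^6 is the identity, so φ^15 = φ^3 there (15 ≡ 3 mod 6).
Advancing 3 steps from 7: 7 → 1 → 8 → 5.

5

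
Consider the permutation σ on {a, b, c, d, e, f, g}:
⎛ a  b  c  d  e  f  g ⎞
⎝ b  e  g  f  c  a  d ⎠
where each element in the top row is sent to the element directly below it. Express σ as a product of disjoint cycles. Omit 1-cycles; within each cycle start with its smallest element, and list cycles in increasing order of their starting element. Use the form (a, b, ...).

(a, b, e, c, g, d, f)

Iterating σ from a gives a → b → e → c → g → d → f → a; that is the 7-cycle (a, b, e, c, g, d, f).
Repeating from the next unused element and collecting all non-trivial cycles gives (a, b, e, c, g, d, f).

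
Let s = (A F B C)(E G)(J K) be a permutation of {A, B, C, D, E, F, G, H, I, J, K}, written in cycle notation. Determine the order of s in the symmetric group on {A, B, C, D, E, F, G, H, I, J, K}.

The cycle type of s is (4, 2, 2, 1, 1, 1).
The order is lcm(4, 2, 2) = 4.

4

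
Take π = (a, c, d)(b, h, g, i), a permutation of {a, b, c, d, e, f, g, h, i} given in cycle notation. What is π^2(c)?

a

c lies in the 3-cycle (a, c, d).
Stepping 2 places around the cycle: c → d → a.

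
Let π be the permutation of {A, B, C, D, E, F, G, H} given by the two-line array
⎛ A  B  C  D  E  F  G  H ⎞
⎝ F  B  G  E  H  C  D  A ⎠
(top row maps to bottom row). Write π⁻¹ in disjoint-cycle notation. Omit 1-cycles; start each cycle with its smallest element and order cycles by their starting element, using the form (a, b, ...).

First write π in disjoint cycles: (A, F, C, G, D, E, H).
The inverse reverses every cycle; in canonical form, π⁻¹ = (A, H, E, D, G, C, F).

(A, H, E, D, G, C, F)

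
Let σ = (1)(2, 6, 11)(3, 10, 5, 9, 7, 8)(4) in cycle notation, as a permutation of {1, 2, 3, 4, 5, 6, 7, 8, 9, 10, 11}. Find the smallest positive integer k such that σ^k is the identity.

6

The disjoint cycles have lengths 6, 3, 1, 1.
The order is lcm(6, 3) = 6.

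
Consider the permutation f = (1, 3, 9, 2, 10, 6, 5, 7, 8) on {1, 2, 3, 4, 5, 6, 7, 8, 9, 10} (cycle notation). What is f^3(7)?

3

7 lies in the 9-cycle (1, 3, 9, 2, 10, 6, 5, 7, 8).
Advancing 3 steps from 7: 7 → 8 → 1 → 3.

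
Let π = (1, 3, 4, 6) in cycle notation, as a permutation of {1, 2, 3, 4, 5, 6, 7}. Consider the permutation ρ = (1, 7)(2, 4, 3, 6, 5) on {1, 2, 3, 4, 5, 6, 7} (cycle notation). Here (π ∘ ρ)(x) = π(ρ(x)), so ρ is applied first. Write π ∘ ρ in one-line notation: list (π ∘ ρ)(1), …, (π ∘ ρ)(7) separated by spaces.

7 6 1 4 2 5 3

Chase each element through ρ then π: 1 → 7 → 7; 2 → 4 → 6; 3 → 6 → 1; 4 → 3 → 4; 5 → 2 → 2; 6 → 5 → 5; 7 → 1 → 3.
Collecting the images, π ∘ ρ = [7 6 1 4 2 5 3].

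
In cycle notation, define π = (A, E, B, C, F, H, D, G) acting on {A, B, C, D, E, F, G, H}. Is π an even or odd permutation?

The cycle lengths are 8.
A cycle of length ℓ contributes ℓ−1 transpositions, so π is a product of 7 transpositions — odd.

odd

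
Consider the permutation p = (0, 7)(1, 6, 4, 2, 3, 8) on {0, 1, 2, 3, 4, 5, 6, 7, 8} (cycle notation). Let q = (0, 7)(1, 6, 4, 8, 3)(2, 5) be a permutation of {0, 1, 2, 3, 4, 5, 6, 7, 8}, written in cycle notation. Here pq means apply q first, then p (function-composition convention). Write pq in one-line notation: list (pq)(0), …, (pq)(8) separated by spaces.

0 4 5 6 1 3 2 7 8

(pq)(x) = p(q(x)). Computing each image: p(q(0)) = p(7) = 0, p(q(1)) = p(6) = 4, p(q(2)) = p(5) = 5, p(q(3)) = p(1) = 6, p(q(4)) = p(8) = 1, p(q(5)) = p(2) = 3, p(q(6)) = p(4) = 2, p(q(7)) = p(0) = 7, p(q(8)) = p(3) = 8.
Hence pq = [0 4 5 6 1 3 2 7 8].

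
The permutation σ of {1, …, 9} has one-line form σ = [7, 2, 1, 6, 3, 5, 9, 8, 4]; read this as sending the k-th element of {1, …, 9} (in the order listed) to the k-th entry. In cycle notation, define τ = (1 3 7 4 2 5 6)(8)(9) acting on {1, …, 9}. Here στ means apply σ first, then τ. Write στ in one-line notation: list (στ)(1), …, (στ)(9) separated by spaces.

For each element, apply σ then τ: 1 → 7 → 4; 2 → 2 → 5; 3 → 1 → 3; 4 → 6 → 1; 5 → 3 → 7; 6 → 5 → 6; 7 → 9 → 9; 8 → 8 → 8; 9 → 4 → 2.
Collecting the images, στ = [4 5 3 1 7 6 9 8 2].

4 5 3 1 7 6 9 8 2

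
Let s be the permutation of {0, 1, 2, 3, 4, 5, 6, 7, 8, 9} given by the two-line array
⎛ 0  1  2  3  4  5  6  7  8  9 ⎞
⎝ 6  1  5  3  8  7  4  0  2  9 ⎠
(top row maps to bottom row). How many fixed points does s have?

3

The fixed points (elements with s(x) = x) are {1, 3, 9}, so there are 3.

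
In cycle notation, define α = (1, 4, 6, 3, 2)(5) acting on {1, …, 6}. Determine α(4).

6

Within (1, 4, 6, 3, 2), 4 ↦ 6.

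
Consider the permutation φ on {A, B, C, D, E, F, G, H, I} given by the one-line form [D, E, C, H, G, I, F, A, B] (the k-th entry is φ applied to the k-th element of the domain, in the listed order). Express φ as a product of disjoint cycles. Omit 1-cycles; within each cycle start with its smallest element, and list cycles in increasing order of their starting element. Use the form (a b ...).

From A: A → D → H → A, closing the cycle (A D H).
Repeating from the next unused element and collecting all non-trivial cycles gives (A D H)(B E G F I).

(A D H)(B E G F I)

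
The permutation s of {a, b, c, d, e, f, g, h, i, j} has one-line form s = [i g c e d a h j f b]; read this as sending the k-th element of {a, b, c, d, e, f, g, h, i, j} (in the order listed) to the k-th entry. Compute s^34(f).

a

Tracing f → a → … returns to f after 3 steps, so f lies in a 3-cycle (a, i, f).
Since the cycle has length 3, s^34 acts on it the same as s^1 (34 mod 3 = 1).
Stepping 1 place around the cycle: f → a.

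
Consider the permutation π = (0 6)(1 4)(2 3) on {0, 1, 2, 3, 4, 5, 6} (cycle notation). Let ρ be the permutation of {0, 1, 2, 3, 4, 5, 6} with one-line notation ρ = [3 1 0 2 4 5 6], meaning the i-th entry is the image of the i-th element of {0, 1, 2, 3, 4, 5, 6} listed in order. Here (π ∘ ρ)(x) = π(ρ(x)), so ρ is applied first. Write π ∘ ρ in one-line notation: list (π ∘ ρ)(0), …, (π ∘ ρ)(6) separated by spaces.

(π ∘ ρ)(x) = π(ρ(x)). Computing each image: π(ρ(0)) = π(3) = 2, π(ρ(1)) = π(1) = 4, π(ρ(2)) = π(0) = 6, π(ρ(3)) = π(2) = 3, π(ρ(4)) = π(4) = 1, π(ρ(5)) = π(5) = 5, π(ρ(6)) = π(6) = 0.
Hence π ∘ ρ = [2 4 6 3 1 5 0].

2 4 6 3 1 5 0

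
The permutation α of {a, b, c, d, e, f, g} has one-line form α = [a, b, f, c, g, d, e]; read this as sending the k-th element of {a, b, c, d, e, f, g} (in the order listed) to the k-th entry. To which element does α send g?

g is element number 7 of the domain, and entry number 7 of the one-line form is e, so α(g) = e.

e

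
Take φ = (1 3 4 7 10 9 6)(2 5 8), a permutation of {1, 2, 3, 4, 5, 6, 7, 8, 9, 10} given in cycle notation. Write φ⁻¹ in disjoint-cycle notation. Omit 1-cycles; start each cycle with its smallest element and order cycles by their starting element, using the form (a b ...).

(1 6 9 10 7 4 3)(2 8 5)

If φ sends a → b within a cycle, φ⁻¹ sends b → a; equivalently, reverse each cycle.
After reversing and putting each cycle's least element first, φ⁻¹ = (1 6 9 10 7 4 3)(2 8 5).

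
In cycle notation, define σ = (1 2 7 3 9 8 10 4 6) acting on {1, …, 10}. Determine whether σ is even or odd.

The cycle lengths are 9, 1.
A cycle of length ℓ contributes ℓ−1 transpositions, so σ is a product of 8 transpositions — even.

even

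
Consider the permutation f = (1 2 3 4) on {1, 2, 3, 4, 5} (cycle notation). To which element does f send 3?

3 appears in (1 2 3 4); the next entry (wrapping around) is 4.

4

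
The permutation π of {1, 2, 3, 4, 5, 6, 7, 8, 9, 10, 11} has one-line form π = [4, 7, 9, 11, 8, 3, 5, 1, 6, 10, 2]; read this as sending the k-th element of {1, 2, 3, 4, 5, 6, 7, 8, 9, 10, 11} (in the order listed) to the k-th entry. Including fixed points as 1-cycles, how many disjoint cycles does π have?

3

The cycle decomposition is (1 4 11 2 7 5 8)(3 9 6)(10), which has 3 cycles (counting 1-cycles).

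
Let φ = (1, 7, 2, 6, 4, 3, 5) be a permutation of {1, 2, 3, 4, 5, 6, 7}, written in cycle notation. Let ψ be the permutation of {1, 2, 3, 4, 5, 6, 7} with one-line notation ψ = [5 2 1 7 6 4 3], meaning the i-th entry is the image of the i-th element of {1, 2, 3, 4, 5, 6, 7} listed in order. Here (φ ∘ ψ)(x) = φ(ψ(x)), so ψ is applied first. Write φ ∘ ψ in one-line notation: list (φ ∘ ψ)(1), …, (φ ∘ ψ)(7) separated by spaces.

1 6 7 2 4 3 5

Chase each element through ψ then φ: 1 → 5 → 1; 2 → 2 → 6; 3 → 1 → 7; 4 → 7 → 2; 5 → 6 → 4; 6 → 4 → 3; 7 → 3 → 5.
Collecting the images, φ ∘ ψ = [1 6 7 2 4 3 5].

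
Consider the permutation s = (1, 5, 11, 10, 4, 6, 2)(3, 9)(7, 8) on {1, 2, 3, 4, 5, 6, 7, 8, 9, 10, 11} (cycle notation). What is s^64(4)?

6

4 lies in the 7-cycle (1, 5, 11, 10, 4, 6, 2).
Since the cycle has length 7, s^64 acts on it the same as s^1 (64 mod 7 = 1).
Advancing 1 step from 4: 4 → 6.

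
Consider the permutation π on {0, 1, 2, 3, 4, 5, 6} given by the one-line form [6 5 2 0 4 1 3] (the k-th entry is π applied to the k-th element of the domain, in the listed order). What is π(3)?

0

3 is element number 4 of the domain, and entry number 4 of the one-line form is 0, so π(3) = 0.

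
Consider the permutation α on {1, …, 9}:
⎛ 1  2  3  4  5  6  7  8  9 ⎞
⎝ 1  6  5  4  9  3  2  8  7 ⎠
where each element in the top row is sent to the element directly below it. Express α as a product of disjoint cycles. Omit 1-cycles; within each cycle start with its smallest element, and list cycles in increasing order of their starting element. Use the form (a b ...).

Start at 2 and follow images: 2 → 6 → 3 → 5 → 9 → 7 → 2, giving the cycle (2 6 3 5 9 7).
Continuing from each remaining unvisited element yields (2 6 3 5 9 7).

(2 6 3 5 9 7)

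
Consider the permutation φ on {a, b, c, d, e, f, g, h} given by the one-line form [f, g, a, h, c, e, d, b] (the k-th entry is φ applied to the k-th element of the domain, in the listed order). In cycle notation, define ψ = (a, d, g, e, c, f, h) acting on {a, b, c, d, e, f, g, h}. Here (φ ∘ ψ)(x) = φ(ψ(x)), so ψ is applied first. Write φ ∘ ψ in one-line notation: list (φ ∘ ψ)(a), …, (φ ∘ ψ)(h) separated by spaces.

Chase each element through ψ then φ: a → d → h; b → b → g; c → f → e; d → g → d; e → c → a; f → h → b; g → e → c; h → a → f.
Collecting the images, φ ∘ ψ = [h g e d a b c f].

h g e d a b c f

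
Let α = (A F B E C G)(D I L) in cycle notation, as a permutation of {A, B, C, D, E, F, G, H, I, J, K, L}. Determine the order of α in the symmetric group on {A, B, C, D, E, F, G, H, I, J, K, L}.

The disjoint cycles have lengths 6, 3, 1, 1, 1.
The order is lcm(6, 3) = 6.

6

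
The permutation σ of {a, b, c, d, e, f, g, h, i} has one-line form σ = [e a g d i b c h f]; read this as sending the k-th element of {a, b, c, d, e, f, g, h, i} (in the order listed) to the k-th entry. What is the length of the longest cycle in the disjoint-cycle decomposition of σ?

5

Decomposing into disjoint cycles gives (a, e, i, f, b)(c, g); the longest has length 5.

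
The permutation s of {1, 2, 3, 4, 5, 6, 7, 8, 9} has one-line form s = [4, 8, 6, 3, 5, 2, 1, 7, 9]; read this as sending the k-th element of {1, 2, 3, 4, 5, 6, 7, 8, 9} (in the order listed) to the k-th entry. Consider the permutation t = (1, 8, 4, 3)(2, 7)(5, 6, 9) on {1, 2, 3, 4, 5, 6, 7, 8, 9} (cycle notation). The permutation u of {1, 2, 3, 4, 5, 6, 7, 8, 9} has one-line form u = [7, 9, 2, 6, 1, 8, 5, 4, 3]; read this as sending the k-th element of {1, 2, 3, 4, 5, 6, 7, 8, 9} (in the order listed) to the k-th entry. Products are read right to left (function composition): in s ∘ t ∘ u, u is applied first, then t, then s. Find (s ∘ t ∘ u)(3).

Apply the permutations in order: u(3) = 2, then t(2) = 7, then s(7) = 1. So (s ∘ t ∘ u)(3) = 1.

1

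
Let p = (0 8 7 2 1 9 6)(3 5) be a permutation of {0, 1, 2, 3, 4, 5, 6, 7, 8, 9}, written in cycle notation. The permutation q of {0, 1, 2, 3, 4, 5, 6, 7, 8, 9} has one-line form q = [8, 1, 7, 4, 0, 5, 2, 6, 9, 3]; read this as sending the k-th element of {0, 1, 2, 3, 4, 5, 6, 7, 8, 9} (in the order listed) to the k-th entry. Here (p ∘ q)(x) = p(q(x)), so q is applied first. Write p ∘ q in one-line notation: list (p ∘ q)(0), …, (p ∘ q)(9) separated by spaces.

Chase each element through q then p: 0 → 8 → 7; 1 → 1 → 9; 2 → 7 → 2; 3 → 4 → 4; 4 → 0 → 8; 5 → 5 → 3; 6 → 2 → 1; 7 → 6 → 0; 8 → 9 → 6; 9 → 3 → 5.
Collecting the images, p ∘ q = [7 9 2 4 8 3 1 0 6 5].

7 9 2 4 8 3 1 0 6 5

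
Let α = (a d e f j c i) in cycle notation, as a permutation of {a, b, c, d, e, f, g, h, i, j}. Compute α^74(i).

f

i lies in the 7-cycle (a d e f j c i).
Since the cycle has length 7, α^74 acts on it the same as α^4 (74 mod 7 = 4).
Stepping 4 places around the cycle: i → a → d → e → f.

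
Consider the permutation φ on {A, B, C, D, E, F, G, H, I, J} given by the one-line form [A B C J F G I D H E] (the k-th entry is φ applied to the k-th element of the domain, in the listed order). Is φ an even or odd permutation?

In disjoint-cycle form the cycle lengths are 7, 1, 1, 1.
A cycle of length ℓ contributes ℓ−1 transpositions, so φ is a product of 6 transpositions — even.

even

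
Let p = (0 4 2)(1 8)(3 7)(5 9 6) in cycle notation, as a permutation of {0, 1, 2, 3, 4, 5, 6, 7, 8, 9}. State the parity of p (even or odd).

even

The cycle lengths are 3, 3, 2, 2.
A cycle is odd iff its length is even; p has 2 even-length cycles, so sgn(p) = (−1)^2 and p is even.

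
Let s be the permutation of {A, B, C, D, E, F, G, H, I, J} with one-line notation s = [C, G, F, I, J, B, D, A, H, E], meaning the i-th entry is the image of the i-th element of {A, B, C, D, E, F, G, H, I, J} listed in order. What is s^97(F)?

Tracing F → B → … returns to F after 8 steps, so F lies in an 8-cycle (A C F B G D I H).
Powers repeat with period 8 on this cycle, and 97 mod 8 = 1, so s^97(F) = s^1(F).
Advancing 1 step from F: F → B.

B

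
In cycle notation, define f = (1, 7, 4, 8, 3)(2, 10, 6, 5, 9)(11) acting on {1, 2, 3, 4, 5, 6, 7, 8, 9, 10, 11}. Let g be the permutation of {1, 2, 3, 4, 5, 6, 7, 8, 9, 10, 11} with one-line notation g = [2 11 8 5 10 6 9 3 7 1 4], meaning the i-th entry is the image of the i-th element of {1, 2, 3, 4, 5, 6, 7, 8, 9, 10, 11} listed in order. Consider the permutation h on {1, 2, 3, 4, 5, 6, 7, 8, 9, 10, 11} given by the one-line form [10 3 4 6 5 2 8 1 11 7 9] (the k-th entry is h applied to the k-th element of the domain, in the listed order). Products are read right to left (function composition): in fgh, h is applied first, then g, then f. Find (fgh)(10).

Apply the permutations in order: h(10) = 7, then g(7) = 9, then f(9) = 2. So (fgh)(10) = 2.

2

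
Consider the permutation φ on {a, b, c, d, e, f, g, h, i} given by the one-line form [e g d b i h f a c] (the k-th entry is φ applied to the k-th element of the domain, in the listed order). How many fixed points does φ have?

0

No element satisfies φ(x) = x, so there are 0 fixed points.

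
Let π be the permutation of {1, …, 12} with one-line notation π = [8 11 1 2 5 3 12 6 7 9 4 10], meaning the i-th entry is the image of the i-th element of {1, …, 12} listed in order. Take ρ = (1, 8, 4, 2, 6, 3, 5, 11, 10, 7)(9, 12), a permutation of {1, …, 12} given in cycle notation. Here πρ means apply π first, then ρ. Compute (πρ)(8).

π(8) = 6, then ρ(6) = 3; composing gives (πρ)(8) = 3.

3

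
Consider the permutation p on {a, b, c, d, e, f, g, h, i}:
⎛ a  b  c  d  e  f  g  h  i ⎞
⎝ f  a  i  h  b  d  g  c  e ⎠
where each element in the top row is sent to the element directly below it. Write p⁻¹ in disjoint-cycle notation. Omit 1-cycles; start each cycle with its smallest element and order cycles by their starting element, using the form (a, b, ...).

The cycle decomposition of p is (a, f, d, h, c, i, e, b).
Reversing each cycle (and rotating so the smallest element leads) gives p⁻¹ = (a, b, e, i, c, h, d, f).

(a, b, e, i, c, h, d, f)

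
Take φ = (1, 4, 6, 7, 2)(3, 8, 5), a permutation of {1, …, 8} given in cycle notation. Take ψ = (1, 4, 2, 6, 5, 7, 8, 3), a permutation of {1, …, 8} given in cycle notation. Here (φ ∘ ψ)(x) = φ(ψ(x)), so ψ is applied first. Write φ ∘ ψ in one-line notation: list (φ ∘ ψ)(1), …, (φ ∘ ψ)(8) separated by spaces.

6 7 4 1 2 3 5 8

(φ ∘ ψ)(x) = φ(ψ(x)). Computing each image: φ(ψ(1)) = φ(4) = 6, φ(ψ(2)) = φ(6) = 7, φ(ψ(3)) = φ(1) = 4, φ(ψ(4)) = φ(2) = 1, φ(ψ(5)) = φ(7) = 2, φ(ψ(6)) = φ(5) = 3, φ(ψ(7)) = φ(8) = 5, φ(ψ(8)) = φ(3) = 8.
Hence φ ∘ ψ = [6 7 4 1 2 3 5 8].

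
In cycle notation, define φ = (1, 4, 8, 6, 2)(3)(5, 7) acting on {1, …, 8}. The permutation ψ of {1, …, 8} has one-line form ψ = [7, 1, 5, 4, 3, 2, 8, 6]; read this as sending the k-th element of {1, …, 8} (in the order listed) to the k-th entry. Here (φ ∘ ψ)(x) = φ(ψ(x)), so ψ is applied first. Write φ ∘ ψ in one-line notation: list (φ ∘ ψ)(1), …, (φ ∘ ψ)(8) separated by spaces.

For each element, apply ψ then φ: 1 → 7 → 5; 2 → 1 → 4; 3 → 5 → 7; 4 → 4 → 8; 5 → 3 → 3; 6 → 2 → 1; 7 → 8 → 6; 8 → 6 → 2.
So φ ∘ ψ in one-line form is 5 4 7 8 3 1 6 2.

5 4 7 8 3 1 6 2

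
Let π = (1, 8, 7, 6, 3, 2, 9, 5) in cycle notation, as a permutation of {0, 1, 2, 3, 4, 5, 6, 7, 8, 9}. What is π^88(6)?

6

6 lies in the 8-cycle (1, 8, 7, 6, 3, 2, 9, 5).
On an 8-cycle, π^8 is the identity, so π^88 = π^0 there (88 ≡ 0 mod 8).
So π^88(6) = 6.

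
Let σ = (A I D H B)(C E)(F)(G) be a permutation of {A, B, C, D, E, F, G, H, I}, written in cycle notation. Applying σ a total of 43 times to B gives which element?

B lies in the 5-cycle (A I D H B).
Powers repeat with period 5 on this cycle, and 43 mod 5 = 3, so σ^43(B) = σ^3(B).
Advancing 3 steps from B: B → A → I → D.

D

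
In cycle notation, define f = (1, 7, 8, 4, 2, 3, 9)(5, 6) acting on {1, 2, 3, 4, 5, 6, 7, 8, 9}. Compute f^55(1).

1 lies in the 7-cycle (1, 7, 8, 4, 2, 3, 9).
Powers repeat with period 7 on this cycle, and 55 mod 7 = 6, so f^55(1) = f^6(1).
Advancing 6 steps from 1: 1 → 7 → 8 → 4 → 2 → 3 → 9.

9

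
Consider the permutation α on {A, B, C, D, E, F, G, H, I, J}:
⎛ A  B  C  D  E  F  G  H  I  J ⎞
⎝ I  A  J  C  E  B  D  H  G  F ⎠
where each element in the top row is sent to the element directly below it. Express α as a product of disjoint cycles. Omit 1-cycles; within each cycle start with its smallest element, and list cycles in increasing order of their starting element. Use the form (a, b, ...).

(A, I, G, D, C, J, F, B)

Start at A and follow images: A → I → G → D → C → J → F → B → A, giving the cycle (A, I, G, D, C, J, F, B).
Repeating from the next unused element and collecting all non-trivial cycles gives (A, I, G, D, C, J, F, B).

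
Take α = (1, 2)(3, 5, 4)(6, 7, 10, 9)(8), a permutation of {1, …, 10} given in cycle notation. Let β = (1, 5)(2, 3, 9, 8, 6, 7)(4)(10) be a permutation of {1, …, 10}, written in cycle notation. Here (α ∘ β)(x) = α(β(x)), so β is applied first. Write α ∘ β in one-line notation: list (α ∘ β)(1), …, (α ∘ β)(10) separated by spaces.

4 5 6 3 2 10 1 7 8 9

For each element, apply β then α: 1 → 5 → 4; 2 → 3 → 5; 3 → 9 → 6; 4 → 4 → 3; 5 → 1 → 2; 6 → 7 → 10; 7 → 2 → 1; 8 → 6 → 7; 9 → 8 → 8; 10 → 10 → 9.
So α ∘ β in one-line form is 4 5 6 3 2 10 1 7 8 9.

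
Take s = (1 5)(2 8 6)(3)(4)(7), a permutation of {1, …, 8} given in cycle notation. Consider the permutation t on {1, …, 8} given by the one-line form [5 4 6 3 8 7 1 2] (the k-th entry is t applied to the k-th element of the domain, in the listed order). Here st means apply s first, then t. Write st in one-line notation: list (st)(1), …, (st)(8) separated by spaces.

8 2 6 3 5 4 1 7

For each element, apply s then t: 1 → 5 → 8; 2 → 8 → 2; 3 → 3 → 6; 4 → 4 → 3; 5 → 1 → 5; 6 → 2 → 4; 7 → 7 → 1; 8 → 6 → 7.
So st in one-line form is 8 2 6 3 5 4 1 7.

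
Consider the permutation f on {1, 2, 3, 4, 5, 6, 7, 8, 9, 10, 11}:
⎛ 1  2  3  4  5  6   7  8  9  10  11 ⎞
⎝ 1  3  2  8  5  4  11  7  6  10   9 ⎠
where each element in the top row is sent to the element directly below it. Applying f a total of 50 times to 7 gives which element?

Tracing 7 → 11 → … returns to 7 after 6 steps, so 7 lies in a 6-cycle (4, 8, 7, 11, 9, 6).
On a 6-cycle, f^6 is the identity, so f^50 = f^2 there (50 ≡ 2 mod 6).
Advancing 2 steps from 7: 7 → 11 → 9.

9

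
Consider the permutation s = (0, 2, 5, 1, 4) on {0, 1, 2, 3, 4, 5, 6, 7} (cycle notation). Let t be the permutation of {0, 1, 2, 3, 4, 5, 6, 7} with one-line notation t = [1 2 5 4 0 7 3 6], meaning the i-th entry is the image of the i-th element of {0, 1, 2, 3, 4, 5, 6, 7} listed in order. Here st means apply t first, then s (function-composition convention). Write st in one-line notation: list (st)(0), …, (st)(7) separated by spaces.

4 5 1 0 2 7 3 6

Chase each element through t then s: 0 → 1 → 4; 1 → 2 → 5; 2 → 5 → 1; 3 → 4 → 0; 4 → 0 → 2; 5 → 7 → 7; 6 → 3 → 3; 7 → 6 → 6.
So st in one-line form is 4 5 1 0 2 7 3 6.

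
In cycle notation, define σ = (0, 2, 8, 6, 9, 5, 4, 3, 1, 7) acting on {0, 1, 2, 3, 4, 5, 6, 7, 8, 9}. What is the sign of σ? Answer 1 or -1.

-1

The cycle lengths are 10.
A cycle of length ℓ contributes ℓ−1 transpositions, so σ is a product of 9 transpositions — odd.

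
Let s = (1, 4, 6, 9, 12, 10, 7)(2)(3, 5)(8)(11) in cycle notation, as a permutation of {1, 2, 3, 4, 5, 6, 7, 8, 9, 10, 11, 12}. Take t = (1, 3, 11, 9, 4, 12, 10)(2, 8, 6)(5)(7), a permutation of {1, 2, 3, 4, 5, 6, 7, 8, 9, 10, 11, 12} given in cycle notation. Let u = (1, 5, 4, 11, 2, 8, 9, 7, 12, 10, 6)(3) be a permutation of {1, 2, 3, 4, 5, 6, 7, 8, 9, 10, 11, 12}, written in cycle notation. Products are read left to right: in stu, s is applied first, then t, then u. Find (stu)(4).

8

Apply the permutations in order: s(4) = 6, then t(6) = 2, then u(2) = 8. So (stu)(4) = 8.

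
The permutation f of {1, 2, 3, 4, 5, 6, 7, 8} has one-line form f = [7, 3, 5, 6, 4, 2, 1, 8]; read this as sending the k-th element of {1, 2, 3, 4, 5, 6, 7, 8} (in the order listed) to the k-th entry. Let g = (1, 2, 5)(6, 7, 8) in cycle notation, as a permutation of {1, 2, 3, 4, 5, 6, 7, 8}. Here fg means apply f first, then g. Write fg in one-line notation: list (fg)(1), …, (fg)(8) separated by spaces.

(fg)(x) = g(f(x)). Computing each image: g(f(1)) = g(7) = 8, g(f(2)) = g(3) = 3, g(f(3)) = g(5) = 1, g(f(4)) = g(6) = 7, g(f(5)) = g(4) = 4, g(f(6)) = g(2) = 5, g(f(7)) = g(1) = 2, g(f(8)) = g(8) = 6.
Hence fg = [8 3 1 7 4 5 2 6].

8 3 1 7 4 5 2 6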